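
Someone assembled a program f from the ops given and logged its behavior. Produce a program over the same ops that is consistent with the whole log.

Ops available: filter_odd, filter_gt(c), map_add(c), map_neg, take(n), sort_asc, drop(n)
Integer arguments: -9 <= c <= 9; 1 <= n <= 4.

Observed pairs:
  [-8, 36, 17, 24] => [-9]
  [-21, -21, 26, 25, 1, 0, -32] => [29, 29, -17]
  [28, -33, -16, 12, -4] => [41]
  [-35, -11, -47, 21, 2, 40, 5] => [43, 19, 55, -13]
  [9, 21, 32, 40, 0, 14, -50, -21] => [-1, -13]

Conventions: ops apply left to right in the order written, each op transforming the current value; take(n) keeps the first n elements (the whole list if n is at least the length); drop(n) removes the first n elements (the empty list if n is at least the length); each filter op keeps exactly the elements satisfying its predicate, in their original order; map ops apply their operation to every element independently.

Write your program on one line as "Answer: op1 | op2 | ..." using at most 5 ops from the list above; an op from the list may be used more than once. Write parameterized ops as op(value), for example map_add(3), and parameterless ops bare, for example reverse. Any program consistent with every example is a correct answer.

take(4) | filter_odd | map_add(-8) | map_neg

Check, running the answer program on each example:
  [-8, 36, 17, 24] -> [-8, 36, 17, 24] -> [17] -> [9] -> [-9]
  [-21, -21, 26, 25, 1, 0, -32] -> [-21, -21, 26, 25] -> [-21, -21, 25] -> [-29, -29, 17] -> [29, 29, -17]
  [28, -33, -16, 12, -4] -> [28, -33, -16, 12] -> [-33] -> [-41] -> [41]
  [-35, -11, -47, 21, 2, 40, 5] -> [-35, -11, -47, 21] -> [-35, -11, -47, 21] -> [-43, -19, -55, 13] -> [43, 19, 55, -13]
  [9, 21, 32, 40, 0, 14, -50, -21] -> [9, 21, 32, 40] -> [9, 21] -> [1, 13] -> [-1, -13]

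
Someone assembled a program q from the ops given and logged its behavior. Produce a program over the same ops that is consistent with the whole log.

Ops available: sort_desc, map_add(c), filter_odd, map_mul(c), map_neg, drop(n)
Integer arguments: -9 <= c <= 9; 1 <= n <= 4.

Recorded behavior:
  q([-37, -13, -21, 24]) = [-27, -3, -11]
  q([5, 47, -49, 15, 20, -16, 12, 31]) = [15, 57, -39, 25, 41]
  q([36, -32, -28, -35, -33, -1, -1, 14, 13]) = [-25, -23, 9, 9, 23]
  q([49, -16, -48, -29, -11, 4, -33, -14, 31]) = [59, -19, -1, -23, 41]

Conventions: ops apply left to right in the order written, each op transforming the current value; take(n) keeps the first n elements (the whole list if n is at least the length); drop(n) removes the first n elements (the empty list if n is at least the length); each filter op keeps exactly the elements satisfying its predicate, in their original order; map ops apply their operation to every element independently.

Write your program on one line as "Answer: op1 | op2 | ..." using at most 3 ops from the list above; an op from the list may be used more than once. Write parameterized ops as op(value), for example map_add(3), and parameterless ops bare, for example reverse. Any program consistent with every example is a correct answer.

map_add(5) | map_add(5) | filter_odd

Check, running the answer program on each example:
  [-37, -13, -21, 24] -> [-32, -8, -16, 29] -> [-27, -3, -11, 34] -> [-27, -3, -11]
  [5, 47, -49, 15, 20, -16, 12, 31] -> [10, 52, -44, 20, 25, -11, 17, 36] -> [15, 57, -39, 25, 30, -6, 22, 41] -> [15, 57, -39, 25, 41]
  [36, -32, -28, -35, -33, -1, -1, 14, 13] -> [41, -27, -23, -30, -28, 4, 4, 19, 18] -> [46, -22, -18, -25, -23, 9, 9, 24, 23] -> [-25, -23, 9, 9, 23]
  [49, -16, -48, -29, -11, 4, -33, -14, 31] -> [54, -11, -43, -24, -6, 9, -28, -9, 36] -> [59, -6, -38, -19, -1, 14, -23, -4, 41] -> [59, -19, -1, -23, 41]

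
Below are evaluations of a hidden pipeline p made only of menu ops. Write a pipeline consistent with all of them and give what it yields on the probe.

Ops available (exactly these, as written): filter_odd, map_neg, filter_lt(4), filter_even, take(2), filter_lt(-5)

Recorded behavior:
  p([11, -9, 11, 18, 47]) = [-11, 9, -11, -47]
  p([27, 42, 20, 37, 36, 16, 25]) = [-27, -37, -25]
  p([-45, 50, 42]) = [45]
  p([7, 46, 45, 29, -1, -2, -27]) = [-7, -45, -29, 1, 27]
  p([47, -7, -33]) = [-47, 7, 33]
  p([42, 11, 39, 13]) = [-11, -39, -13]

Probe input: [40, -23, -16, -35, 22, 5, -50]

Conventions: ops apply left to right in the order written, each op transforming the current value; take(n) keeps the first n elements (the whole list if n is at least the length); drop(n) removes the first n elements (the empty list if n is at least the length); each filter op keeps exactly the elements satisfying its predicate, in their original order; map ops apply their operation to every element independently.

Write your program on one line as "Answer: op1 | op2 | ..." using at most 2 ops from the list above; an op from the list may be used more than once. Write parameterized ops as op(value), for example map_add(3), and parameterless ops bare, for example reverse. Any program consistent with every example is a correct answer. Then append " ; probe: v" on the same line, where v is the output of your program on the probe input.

map_neg | filter_odd ; probe: [23, 35, -5]

Check, running the answer program on each example:
  [11, -9, 11, 18, 47] -> [-11, 9, -11, -18, -47] -> [-11, 9, -11, -47]
  [27, 42, 20, 37, 36, 16, 25] -> [-27, -42, -20, -37, -36, -16, -25] -> [-27, -37, -25]
  [-45, 50, 42] -> [45, -50, -42] -> [45]
  [7, 46, 45, 29, -1, -2, -27] -> [-7, -46, -45, -29, 1, 2, 27] -> [-7, -45, -29, 1, 27]
  [47, -7, -33] -> [-47, 7, 33] -> [-47, 7, 33]
  [42, 11, 39, 13] -> [-42, -11, -39, -13] -> [-11, -39, -13]
  probe: [40, -23, -16, -35, 22, 5, -50] -> [-40, 23, 16, 35, -22, -5, 50] -> [23, 35, -5]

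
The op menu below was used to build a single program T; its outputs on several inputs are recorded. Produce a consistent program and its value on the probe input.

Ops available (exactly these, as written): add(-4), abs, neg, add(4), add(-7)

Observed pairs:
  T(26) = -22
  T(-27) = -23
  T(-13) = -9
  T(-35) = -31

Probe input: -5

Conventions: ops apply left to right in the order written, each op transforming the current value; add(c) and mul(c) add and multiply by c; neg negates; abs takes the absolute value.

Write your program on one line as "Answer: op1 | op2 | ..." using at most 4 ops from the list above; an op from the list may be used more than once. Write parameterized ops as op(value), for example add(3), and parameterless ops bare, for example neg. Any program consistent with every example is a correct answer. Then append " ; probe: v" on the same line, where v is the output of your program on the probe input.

abs | add(-4) | neg ; probe: -1

Check, running the answer program on each example:
  26 -> 26 -> 22 -> -22
  -27 -> 27 -> 23 -> -23
  -13 -> 13 -> 9 -> -9
  -35 -> 35 -> 31 -> -31
  probe: -5 -> 5 -> 1 -> -1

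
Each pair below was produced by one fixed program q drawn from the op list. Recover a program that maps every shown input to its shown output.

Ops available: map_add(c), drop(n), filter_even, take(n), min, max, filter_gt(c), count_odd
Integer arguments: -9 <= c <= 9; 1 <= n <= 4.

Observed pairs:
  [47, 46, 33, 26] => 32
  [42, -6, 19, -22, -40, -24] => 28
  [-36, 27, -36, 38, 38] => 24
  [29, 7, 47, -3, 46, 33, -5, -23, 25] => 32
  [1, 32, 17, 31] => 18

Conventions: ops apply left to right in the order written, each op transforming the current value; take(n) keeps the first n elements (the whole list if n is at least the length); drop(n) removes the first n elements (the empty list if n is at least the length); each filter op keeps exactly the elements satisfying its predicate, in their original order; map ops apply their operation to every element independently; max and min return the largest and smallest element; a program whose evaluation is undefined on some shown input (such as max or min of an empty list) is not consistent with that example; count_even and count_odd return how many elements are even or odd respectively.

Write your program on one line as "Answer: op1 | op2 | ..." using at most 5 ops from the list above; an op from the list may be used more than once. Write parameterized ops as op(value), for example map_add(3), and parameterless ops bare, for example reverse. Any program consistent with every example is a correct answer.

filter_even | map_add(-9) | map_add(-5) | filter_gt(5) | max

Check, running the answer program on each example:
  [47, 46, 33, 26] -> [46, 26] -> [37, 17] -> [32, 12] -> [32, 12] -> 32
  [42, -6, 19, -22, -40, -24] -> [42, -6, -22, -40, -24] -> [33, -15, -31, -49, -33] -> [28, -20, -36, -54, -38] -> [28] -> 28
  [-36, 27, -36, 38, 38] -> [-36, -36, 38, 38] -> [-45, -45, 29, 29] -> [-50, -50, 24, 24] -> [24, 24] -> 24
  [29, 7, 47, -3, 46, 33, -5, -23, 25] -> [46] -> [37] -> [32] -> [32] -> 32
  [1, 32, 17, 31] -> [32] -> [23] -> [18] -> [18] -> 18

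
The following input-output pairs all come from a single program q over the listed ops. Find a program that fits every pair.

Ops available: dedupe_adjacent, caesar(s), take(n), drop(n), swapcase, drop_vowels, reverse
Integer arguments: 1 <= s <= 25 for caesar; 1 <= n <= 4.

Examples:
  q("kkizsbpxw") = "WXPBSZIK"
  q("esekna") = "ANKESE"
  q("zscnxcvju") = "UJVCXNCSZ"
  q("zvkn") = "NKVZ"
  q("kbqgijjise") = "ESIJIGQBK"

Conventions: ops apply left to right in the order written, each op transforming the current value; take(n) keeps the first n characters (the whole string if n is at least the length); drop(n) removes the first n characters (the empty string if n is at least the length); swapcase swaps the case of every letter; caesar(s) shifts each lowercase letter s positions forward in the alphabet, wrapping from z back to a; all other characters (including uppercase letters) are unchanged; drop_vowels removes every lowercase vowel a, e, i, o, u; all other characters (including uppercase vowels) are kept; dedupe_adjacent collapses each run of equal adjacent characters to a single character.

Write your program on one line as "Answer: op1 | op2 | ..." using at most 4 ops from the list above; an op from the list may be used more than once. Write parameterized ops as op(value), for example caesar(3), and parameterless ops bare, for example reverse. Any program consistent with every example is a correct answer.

reverse | dedupe_adjacent | swapcase

Check, running the answer program on each example:
  "kkizsbpxw" -> "wxpbszikk" -> "wxpbszik" -> "WXPBSZIK"
  "esekna" -> "ankese" -> "ankese" -> "ANKESE"
  "zscnxcvju" -> "ujvcxncsz" -> "ujvcxncsz" -> "UJVCXNCSZ"
  "zvkn" -> "nkvz" -> "nkvz" -> "NKVZ"
  "kbqgijjise" -> "esijjigqbk" -> "esijigqbk" -> "ESIJIGQBK"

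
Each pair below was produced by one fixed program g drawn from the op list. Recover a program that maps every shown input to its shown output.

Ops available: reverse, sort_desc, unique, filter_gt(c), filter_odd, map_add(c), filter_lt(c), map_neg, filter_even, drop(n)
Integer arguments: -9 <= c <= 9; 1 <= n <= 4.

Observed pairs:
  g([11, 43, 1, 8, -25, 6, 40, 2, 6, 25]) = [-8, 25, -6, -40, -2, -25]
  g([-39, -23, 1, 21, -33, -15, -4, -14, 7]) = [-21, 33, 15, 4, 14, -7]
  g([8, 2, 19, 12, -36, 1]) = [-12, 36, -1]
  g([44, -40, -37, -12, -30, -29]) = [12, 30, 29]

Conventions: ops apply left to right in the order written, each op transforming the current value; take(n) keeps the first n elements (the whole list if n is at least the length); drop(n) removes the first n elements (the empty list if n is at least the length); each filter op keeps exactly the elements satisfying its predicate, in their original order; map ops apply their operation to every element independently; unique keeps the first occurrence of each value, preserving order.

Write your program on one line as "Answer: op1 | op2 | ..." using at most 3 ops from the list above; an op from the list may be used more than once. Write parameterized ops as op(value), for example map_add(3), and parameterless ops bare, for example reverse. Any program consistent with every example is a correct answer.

map_neg | unique | drop(3)

Check, running the answer program on each example:
  [11, 43, 1, 8, -25, 6, 40, 2, 6, 25] -> [-11, -43, -1, -8, 25, -6, -40, -2, -6, -25] -> [-11, -43, -1, -8, 25, -6, -40, -2, -25] -> [-8, 25, -6, -40, -2, -25]
  [-39, -23, 1, 21, -33, -15, -4, -14, 7] -> [39, 23, -1, -21, 33, 15, 4, 14, -7] -> [39, 23, -1, -21, 33, 15, 4, 14, -7] -> [-21, 33, 15, 4, 14, -7]
  [8, 2, 19, 12, -36, 1] -> [-8, -2, -19, -12, 36, -1] -> [-8, -2, -19, -12, 36, -1] -> [-12, 36, -1]
  [44, -40, -37, -12, -30, -29] -> [-44, 40, 37, 12, 30, 29] -> [-44, 40, 37, 12, 30, 29] -> [12, 30, 29]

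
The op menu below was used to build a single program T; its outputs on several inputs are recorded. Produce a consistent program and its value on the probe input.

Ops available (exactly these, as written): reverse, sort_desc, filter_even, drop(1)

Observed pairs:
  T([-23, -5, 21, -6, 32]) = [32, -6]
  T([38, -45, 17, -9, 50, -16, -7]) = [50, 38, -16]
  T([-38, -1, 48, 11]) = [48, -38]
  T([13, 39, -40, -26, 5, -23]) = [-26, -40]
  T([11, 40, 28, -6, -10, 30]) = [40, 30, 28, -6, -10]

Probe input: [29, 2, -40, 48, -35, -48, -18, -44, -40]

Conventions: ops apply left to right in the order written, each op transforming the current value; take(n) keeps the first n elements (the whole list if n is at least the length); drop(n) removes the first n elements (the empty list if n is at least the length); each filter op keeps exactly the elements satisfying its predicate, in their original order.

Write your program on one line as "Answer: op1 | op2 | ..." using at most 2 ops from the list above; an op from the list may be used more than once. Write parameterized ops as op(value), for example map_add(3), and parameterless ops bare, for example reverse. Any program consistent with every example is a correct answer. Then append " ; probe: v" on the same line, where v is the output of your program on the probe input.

filter_even | sort_desc ; probe: [48, 2, -18, -40, -40, -44, -48]

Check, running the answer program on each example:
  [-23, -5, 21, -6, 32] -> [-6, 32] -> [32, -6]
  [38, -45, 17, -9, 50, -16, -7] -> [38, 50, -16] -> [50, 38, -16]
  [-38, -1, 48, 11] -> [-38, 48] -> [48, -38]
  [13, 39, -40, -26, 5, -23] -> [-40, -26] -> [-26, -40]
  [11, 40, 28, -6, -10, 30] -> [40, 28, -6, -10, 30] -> [40, 30, 28, -6, -10]
  probe: [29, 2, -40, 48, -35, -48, -18, -44, -40] -> [2, -40, 48, -48, -18, -44, -40] -> [48, 2, -18, -40, -40, -44, -48]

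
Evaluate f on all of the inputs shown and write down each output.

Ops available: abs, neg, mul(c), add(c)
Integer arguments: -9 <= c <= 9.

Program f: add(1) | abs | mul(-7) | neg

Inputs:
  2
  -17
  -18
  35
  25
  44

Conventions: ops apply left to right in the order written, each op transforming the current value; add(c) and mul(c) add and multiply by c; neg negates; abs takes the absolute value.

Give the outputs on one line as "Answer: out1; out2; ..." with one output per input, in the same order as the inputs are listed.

Execution, op by op:
  2 -> 3 -> 3 -> -21 -> 21
  -17 -> -16 -> 16 -> -112 -> 112
  -18 -> -17 -> 17 -> -119 -> 119
  35 -> 36 -> 36 -> -252 -> 252
  25 -> 26 -> 26 -> -182 -> 182
  44 -> 45 -> 45 -> -315 -> 315

21; 112; 119; 252; 182; 315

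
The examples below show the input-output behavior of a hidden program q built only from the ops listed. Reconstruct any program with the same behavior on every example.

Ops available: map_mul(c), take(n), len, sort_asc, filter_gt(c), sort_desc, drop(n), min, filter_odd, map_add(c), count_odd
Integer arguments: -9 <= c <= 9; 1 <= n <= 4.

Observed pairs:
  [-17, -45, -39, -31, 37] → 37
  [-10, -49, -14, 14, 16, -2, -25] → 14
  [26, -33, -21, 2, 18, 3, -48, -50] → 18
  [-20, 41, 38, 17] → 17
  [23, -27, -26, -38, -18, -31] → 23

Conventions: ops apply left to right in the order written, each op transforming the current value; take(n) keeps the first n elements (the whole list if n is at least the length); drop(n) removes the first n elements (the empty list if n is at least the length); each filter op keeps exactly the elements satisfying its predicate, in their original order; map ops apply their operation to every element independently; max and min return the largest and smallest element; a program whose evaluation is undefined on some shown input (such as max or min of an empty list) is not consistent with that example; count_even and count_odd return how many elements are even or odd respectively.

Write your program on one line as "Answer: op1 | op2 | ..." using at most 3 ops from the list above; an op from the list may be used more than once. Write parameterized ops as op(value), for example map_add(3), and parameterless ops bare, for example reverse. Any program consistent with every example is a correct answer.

filter_gt(8) | min

Check, running the answer program on each example:
  [-17, -45, -39, -31, 37] -> [37] -> 37
  [-10, -49, -14, 14, 16, -2, -25] -> [14, 16] -> 14
  [26, -33, -21, 2, 18, 3, -48, -50] -> [26, 18] -> 18
  [-20, 41, 38, 17] -> [41, 38, 17] -> 17
  [23, -27, -26, -38, -18, -31] -> [23] -> 23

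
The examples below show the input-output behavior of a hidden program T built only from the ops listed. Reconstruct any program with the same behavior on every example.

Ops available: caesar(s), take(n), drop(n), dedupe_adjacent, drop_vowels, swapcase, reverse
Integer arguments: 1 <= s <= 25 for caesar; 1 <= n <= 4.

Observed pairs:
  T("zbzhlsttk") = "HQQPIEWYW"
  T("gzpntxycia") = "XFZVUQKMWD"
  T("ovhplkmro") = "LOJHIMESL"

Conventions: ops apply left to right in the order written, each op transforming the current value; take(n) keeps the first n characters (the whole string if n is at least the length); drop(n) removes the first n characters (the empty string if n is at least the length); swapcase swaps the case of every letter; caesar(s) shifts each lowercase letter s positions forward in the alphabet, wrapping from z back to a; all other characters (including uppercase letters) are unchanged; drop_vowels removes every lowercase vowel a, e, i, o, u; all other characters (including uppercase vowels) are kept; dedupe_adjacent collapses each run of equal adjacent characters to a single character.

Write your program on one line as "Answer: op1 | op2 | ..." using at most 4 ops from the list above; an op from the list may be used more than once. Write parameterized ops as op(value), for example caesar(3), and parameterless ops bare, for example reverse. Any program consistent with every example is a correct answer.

reverse | caesar(22) | caesar(1) | swapcase

Check, running the answer program on each example:
  "zbzhlsttk" -> "kttslhzbz" -> "gppohdvxv" -> "hqqpiewyw" -> "HQQPIEWYW"
  "gzpntxycia" -> "aicyxtnpzg" -> "weyutpjlvc" -> "xfzvuqkmwd" -> "XFZVUQKMWD"
  "ovhplkmro" -> "ormklphvo" -> "knighldrk" -> "lojhimesl" -> "LOJHIMESL"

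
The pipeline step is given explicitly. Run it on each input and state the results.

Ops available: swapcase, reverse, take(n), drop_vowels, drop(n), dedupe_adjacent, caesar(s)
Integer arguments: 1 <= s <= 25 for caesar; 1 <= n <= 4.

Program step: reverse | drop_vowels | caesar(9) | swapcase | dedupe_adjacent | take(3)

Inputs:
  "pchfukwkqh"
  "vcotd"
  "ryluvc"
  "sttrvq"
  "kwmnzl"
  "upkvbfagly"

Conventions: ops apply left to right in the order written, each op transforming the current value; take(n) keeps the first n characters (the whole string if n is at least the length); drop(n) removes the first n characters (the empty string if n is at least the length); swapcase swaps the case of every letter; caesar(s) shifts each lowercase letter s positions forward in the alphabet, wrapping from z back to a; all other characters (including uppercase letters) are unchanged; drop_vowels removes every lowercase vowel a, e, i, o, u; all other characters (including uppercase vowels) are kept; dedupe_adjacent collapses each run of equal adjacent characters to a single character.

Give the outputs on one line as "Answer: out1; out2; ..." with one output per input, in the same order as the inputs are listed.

Execution, op by op:
  "pchfukwkqh" -> "hqkwkufhcp" -> "hqkwkfhcp" -> "qztftoqly" -> "QZTFTOQLY" -> "QZTFTOQLY" -> "QZT"
  "vcotd" -> "dtocv" -> "dtcv" -> "mcle" -> "MCLE" -> "MCLE" -> "MCL"
  "ryluvc" -> "cvulyr" -> "cvlyr" -> "leuha" -> "LEUHA" -> "LEUHA" -> "LEU"
  "sttrvq" -> "qvrtts" -> "qvrtts" -> "zeaccb" -> "ZEACCB" -> "ZEACB" -> "ZEA"
  "kwmnzl" -> "lznmwk" -> "lznmwk" -> "uiwvft" -> "UIWVFT" -> "UIWVFT" -> "UIW"
  "upkvbfagly" -> "ylgafbvkpu" -> "ylgfbvkp" -> "hupokety" -> "HUPOKETY" -> "HUPOKETY" -> "HUP"

"QZT"; "MCL"; "LEU"; "ZEA"; "UIW"; "HUP"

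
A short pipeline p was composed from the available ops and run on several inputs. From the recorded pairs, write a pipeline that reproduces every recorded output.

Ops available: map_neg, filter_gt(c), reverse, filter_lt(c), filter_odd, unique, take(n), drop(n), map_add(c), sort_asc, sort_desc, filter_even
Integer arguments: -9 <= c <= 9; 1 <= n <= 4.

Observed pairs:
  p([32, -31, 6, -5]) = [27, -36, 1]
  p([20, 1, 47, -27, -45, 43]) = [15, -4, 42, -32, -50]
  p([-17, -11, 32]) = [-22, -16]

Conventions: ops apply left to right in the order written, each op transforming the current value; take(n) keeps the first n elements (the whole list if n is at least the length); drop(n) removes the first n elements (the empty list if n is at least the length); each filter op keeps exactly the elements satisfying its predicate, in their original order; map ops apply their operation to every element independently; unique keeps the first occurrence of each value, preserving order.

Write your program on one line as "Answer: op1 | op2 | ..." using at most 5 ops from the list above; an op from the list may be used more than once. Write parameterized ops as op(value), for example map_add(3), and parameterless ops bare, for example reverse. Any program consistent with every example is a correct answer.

map_add(-5) | reverse | drop(1) | reverse

Check, running the answer program on each example:
  [32, -31, 6, -5] -> [27, -36, 1, -10] -> [-10, 1, -36, 27] -> [1, -36, 27] -> [27, -36, 1]
  [20, 1, 47, -27, -45, 43] -> [15, -4, 42, -32, -50, 38] -> [38, -50, -32, 42, -4, 15] -> [-50, -32, 42, -4, 15] -> [15, -4, 42, -32, -50]
  [-17, -11, 32] -> [-22, -16, 27] -> [27, -16, -22] -> [-16, -22] -> [-22, -16]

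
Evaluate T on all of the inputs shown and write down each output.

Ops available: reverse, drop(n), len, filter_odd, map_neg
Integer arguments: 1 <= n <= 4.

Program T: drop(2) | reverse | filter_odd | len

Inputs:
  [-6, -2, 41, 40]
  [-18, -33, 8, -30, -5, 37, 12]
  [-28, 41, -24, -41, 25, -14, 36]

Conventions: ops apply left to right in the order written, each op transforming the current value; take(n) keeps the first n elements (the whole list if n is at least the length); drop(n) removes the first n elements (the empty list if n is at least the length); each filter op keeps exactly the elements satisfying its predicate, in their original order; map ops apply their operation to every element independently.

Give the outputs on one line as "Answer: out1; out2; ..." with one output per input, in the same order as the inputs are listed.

1; 2; 2

Execution, op by op:
  [-6, -2, 41, 40] -> [41, 40] -> [40, 41] -> [41] -> 1
  [-18, -33, 8, -30, -5, 37, 12] -> [8, -30, -5, 37, 12] -> [12, 37, -5, -30, 8] -> [37, -5] -> 2
  [-28, 41, -24, -41, 25, -14, 36] -> [-24, -41, 25, -14, 36] -> [36, -14, 25, -41, -24] -> [25, -41] -> 2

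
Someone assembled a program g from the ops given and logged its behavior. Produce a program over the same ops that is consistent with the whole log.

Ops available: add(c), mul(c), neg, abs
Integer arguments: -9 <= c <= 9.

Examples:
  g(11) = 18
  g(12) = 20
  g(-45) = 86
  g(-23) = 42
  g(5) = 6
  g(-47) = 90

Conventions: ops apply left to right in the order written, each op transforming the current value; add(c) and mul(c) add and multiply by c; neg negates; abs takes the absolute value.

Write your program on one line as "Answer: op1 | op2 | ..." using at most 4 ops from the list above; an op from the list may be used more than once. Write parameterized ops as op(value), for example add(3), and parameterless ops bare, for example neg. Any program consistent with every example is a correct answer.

mul(-2) | neg | abs | add(-4)

Check, running the answer program on each example:
  11 -> -22 -> 22 -> 22 -> 18
  12 -> -24 -> 24 -> 24 -> 20
  -45 -> 90 -> -90 -> 90 -> 86
  -23 -> 46 -> -46 -> 46 -> 42
  5 -> -10 -> 10 -> 10 -> 6
  -47 -> 94 -> -94 -> 94 -> 90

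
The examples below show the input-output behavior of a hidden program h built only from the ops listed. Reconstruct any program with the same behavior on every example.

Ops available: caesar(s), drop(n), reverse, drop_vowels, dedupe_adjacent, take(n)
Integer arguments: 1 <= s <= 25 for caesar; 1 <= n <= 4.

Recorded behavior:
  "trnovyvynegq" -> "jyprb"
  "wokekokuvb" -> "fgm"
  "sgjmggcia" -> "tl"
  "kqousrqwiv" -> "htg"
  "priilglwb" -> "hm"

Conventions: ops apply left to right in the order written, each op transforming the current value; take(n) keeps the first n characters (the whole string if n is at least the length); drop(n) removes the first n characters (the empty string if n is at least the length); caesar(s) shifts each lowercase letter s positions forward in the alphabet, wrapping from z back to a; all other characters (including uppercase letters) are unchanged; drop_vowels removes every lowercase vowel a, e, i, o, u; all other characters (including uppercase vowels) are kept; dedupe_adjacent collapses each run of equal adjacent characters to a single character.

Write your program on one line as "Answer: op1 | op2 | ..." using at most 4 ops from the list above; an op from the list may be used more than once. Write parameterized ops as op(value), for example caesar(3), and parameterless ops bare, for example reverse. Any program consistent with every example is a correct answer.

drop(4) | drop(3) | caesar(11)

Check, running the answer program on each example:
  "trnovyvynegq" -> "vyvynegq" -> "ynegq" -> "jyprb"
  "wokekokuvb" -> "kokuvb" -> "uvb" -> "fgm"
  "sgjmggcia" -> "ggcia" -> "ia" -> "tl"
  "kqousrqwiv" -> "srqwiv" -> "wiv" -> "htg"
  "priilglwb" -> "lglwb" -> "wb" -> "hm"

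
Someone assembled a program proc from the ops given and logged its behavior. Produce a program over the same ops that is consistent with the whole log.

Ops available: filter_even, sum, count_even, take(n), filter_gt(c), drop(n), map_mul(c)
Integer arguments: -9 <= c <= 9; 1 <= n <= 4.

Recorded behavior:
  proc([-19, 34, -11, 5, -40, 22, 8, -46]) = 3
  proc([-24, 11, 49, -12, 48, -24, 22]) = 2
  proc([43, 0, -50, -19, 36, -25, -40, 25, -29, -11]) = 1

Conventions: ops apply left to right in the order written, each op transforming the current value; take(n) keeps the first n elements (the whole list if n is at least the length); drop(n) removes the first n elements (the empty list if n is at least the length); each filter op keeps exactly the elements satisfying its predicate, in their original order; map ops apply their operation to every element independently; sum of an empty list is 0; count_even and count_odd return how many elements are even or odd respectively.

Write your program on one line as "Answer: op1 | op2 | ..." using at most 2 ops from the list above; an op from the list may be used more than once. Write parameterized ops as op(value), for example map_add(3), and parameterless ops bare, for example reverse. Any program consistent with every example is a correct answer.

filter_gt(3) | count_even

Check, running the answer program on each example:
  [-19, 34, -11, 5, -40, 22, 8, -46] -> [34, 5, 22, 8] -> 3
  [-24, 11, 49, -12, 48, -24, 22] -> [11, 49, 48, 22] -> 2
  [43, 0, -50, -19, 36, -25, -40, 25, -29, -11] -> [43, 36, 25] -> 1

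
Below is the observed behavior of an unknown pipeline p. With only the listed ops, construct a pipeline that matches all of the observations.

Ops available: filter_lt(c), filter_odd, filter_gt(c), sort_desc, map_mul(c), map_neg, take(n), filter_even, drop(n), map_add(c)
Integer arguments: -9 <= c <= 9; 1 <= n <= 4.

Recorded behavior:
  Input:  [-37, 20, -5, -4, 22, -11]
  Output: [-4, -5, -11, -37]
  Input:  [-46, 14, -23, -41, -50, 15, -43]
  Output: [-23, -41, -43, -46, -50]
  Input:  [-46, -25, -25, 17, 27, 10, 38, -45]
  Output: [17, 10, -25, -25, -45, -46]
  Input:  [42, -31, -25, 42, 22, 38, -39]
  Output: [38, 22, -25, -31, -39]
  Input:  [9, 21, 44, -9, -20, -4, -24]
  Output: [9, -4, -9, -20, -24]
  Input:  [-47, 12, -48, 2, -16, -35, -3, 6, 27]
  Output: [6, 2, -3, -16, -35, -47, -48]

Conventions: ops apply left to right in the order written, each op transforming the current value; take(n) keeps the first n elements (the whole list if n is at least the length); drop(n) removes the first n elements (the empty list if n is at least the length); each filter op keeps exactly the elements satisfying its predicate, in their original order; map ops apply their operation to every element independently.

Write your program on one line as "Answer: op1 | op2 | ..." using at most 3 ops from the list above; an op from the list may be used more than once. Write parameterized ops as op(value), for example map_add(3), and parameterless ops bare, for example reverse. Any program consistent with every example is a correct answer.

sort_desc | drop(2)

Check, running the answer program on each example:
  [-37, 20, -5, -4, 22, -11] -> [22, 20, -4, -5, -11, -37] -> [-4, -5, -11, -37]
  [-46, 14, -23, -41, -50, 15, -43] -> [15, 14, -23, -41, -43, -46, -50] -> [-23, -41, -43, -46, -50]
  [-46, -25, -25, 17, 27, 10, 38, -45] -> [38, 27, 17, 10, -25, -25, -45, -46] -> [17, 10, -25, -25, -45, -46]
  [42, -31, -25, 42, 22, 38, -39] -> [42, 42, 38, 22, -25, -31, -39] -> [38, 22, -25, -31, -39]
  [9, 21, 44, -9, -20, -4, -24] -> [44, 21, 9, -4, -9, -20, -24] -> [9, -4, -9, -20, -24]
  [-47, 12, -48, 2, -16, -35, -3, 6, 27] -> [27, 12, 6, 2, -3, -16, -35, -47, -48] -> [6, 2, -3, -16, -35, -47, -48]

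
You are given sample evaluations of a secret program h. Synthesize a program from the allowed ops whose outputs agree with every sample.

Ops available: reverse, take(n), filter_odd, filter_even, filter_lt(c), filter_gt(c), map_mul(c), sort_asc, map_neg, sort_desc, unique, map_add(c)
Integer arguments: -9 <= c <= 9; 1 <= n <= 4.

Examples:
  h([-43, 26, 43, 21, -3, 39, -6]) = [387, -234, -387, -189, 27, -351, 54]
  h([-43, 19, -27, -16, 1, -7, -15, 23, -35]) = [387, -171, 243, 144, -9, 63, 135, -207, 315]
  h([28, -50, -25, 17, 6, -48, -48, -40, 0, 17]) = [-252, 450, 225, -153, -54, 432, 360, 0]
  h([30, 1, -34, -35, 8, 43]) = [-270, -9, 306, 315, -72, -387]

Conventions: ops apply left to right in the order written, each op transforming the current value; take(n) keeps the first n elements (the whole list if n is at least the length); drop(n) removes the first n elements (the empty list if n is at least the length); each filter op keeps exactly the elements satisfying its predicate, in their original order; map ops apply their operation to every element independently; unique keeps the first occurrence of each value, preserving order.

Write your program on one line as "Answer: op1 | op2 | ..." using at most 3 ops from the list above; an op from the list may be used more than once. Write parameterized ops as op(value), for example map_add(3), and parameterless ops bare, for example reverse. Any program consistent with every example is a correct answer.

unique | map_mul(-9)

Check, running the answer program on each example:
  [-43, 26, 43, 21, -3, 39, -6] -> [-43, 26, 43, 21, -3, 39, -6] -> [387, -234, -387, -189, 27, -351, 54]
  [-43, 19, -27, -16, 1, -7, -15, 23, -35] -> [-43, 19, -27, -16, 1, -7, -15, 23, -35] -> [387, -171, 243, 144, -9, 63, 135, -207, 315]
  [28, -50, -25, 17, 6, -48, -48, -40, 0, 17] -> [28, -50, -25, 17, 6, -48, -40, 0] -> [-252, 450, 225, -153, -54, 432, 360, 0]
  [30, 1, -34, -35, 8, 43] -> [30, 1, -34, -35, 8, 43] -> [-270, -9, 306, 315, -72, -387]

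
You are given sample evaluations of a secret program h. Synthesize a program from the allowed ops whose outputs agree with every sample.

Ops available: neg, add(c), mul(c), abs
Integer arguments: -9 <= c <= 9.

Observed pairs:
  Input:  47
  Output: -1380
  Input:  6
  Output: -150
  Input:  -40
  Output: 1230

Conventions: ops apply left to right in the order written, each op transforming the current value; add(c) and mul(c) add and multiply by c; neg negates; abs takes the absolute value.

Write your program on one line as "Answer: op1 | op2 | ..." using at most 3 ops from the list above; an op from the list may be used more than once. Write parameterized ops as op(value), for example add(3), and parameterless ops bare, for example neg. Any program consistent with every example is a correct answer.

mul(6) | add(-6) | mul(-5)

Check, running the answer program on each example:
  47 -> 282 -> 276 -> -1380
  6 -> 36 -> 30 -> -150
  -40 -> -240 -> -246 -> 1230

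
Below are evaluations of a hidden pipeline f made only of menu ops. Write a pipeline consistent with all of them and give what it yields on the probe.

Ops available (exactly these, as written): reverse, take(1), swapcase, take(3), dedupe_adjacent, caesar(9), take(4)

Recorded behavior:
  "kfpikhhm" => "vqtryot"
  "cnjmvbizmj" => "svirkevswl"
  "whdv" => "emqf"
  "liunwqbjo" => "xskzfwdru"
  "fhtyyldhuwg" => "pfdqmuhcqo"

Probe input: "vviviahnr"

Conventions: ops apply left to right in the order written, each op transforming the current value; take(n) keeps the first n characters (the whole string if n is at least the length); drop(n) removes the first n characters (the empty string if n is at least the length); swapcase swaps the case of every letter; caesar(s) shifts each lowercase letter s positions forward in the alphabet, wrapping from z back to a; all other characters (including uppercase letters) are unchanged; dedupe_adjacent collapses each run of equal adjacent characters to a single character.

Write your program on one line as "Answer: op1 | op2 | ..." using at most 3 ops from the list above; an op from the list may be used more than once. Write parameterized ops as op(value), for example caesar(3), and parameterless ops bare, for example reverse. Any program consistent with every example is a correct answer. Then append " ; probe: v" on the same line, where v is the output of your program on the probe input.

reverse | dedupe_adjacent | caesar(9) ; probe: "awqjrere"

Check, running the answer program on each example:
  "kfpikhhm" -> "mhhkipfk" -> "mhkipfk" -> "vqtryot"
  "cnjmvbizmj" -> "jmzibvmjnc" -> "jmzibvmjnc" -> "svirkevswl"
  "whdv" -> "vdhw" -> "vdhw" -> "emqf"
  "liunwqbjo" -> "ojbqwnuil" -> "ojbqwnuil" -> "xskzfwdru"
  "fhtyyldhuwg" -> "gwuhdlyythf" -> "gwuhdlythf" -> "pfdqmuhcqo"
  probe: "vviviahnr" -> "rnhaivivv" -> "rnhaiviv" -> "awqjrere"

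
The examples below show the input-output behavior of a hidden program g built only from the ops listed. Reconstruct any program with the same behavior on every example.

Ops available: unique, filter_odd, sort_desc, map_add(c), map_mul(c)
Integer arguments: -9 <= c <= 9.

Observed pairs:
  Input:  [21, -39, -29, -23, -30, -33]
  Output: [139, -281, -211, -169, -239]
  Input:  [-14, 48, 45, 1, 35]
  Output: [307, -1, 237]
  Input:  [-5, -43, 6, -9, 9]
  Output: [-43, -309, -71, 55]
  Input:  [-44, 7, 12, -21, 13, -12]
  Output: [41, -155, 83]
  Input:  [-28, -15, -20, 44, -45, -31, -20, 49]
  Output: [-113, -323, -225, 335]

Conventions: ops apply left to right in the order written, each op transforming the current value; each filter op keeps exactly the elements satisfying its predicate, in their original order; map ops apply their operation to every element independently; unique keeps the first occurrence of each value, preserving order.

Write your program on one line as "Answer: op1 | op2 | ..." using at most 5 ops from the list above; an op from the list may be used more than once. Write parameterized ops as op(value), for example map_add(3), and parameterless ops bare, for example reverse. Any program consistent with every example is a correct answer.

map_mul(7) | map_add(-4) | filter_odd | map_add(1) | map_add(-5)

Check, running the answer program on each example:
  [21, -39, -29, -23, -30, -33] -> [147, -273, -203, -161, -210, -231] -> [143, -277, -207, -165, -214, -235] -> [143, -277, -207, -165, -235] -> [144, -276, -206, -164, -234] -> [139, -281, -211, -169, -239]
  [-14, 48, 45, 1, 35] -> [-98, 336, 315, 7, 245] -> [-102, 332, 311, 3, 241] -> [311, 3, 241] -> [312, 4, 242] -> [307, -1, 237]
  [-5, -43, 6, -9, 9] -> [-35, -301, 42, -63, 63] -> [-39, -305, 38, -67, 59] -> [-39, -305, -67, 59] -> [-38, -304, -66, 60] -> [-43, -309, -71, 55]
  [-44, 7, 12, -21, 13, -12] -> [-308, 49, 84, -147, 91, -84] -> [-312, 45, 80, -151, 87, -88] -> [45, -151, 87] -> [46, -150, 88] -> [41, -155, 83]
  [-28, -15, -20, 44, -45, -31, -20, 49] -> [-196, -105, -140, 308, -315, -217, -140, 343] -> [-200, -109, -144, 304, -319, -221, -144, 339] -> [-109, -319, -221, 339] -> [-108, -318, -220, 340] -> [-113, -323, -225, 335]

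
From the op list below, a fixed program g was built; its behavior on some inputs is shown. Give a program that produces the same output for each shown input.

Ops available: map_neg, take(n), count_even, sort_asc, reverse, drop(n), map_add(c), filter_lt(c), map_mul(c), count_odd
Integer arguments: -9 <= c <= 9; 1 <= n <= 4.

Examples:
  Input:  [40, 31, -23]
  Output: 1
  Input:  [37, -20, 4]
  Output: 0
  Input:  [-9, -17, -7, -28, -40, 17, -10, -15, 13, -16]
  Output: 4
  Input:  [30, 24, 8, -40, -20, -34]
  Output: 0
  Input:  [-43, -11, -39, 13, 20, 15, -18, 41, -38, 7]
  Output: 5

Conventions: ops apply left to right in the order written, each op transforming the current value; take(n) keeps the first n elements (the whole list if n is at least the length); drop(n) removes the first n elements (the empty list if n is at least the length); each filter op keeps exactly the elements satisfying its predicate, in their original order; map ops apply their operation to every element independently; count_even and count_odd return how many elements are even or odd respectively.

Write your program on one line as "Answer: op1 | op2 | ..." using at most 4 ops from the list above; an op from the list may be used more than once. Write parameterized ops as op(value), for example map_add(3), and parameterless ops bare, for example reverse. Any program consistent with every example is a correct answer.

drop(2) | map_mul(9) | reverse | count_odd

Check, running the answer program on each example:
  [40, 31, -23] -> [-23] -> [-207] -> [-207] -> 1
  [37, -20, 4] -> [4] -> [36] -> [36] -> 0
  [-9, -17, -7, -28, -40, 17, -10, -15, 13, -16] -> [-7, -28, -40, 17, -10, -15, 13, -16] -> [-63, -252, -360, 153, -90, -135, 117, -144] -> [-144, 117, -135, -90, 153, -360, -252, -63] -> 4
  [30, 24, 8, -40, -20, -34] -> [8, -40, -20, -34] -> [72, -360, -180, -306] -> [-306, -180, -360, 72] -> 0
  [-43, -11, -39, 13, 20, 15, -18, 41, -38, 7] -> [-39, 13, 20, 15, -18, 41, -38, 7] -> [-351, 117, 180, 135, -162, 369, -342, 63] -> [63, -342, 369, -162, 135, 180, 117, -351] -> 5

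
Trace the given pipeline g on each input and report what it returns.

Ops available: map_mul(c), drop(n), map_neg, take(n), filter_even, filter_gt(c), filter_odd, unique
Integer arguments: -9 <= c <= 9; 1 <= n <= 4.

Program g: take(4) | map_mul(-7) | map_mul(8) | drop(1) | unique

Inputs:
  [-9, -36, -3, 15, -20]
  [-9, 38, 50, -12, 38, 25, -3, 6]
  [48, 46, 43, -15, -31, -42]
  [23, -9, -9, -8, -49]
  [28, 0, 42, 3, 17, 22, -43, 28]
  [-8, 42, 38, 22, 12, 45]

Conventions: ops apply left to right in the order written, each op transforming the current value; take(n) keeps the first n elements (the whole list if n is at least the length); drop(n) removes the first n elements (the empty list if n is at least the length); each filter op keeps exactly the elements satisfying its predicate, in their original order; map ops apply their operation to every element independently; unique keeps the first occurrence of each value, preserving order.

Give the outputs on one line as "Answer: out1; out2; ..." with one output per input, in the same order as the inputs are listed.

[2016, 168, -840]; [-2128, -2800, 672]; [-2576, -2408, 840]; [504, 448]; [0, -2352, -168]; [-2352, -2128, -1232]

Execution, op by op:
  [-9, -36, -3, 15, -20] -> [-9, -36, -3, 15] -> [63, 252, 21, -105] -> [504, 2016, 168, -840] -> [2016, 168, -840] -> [2016, 168, -840]
  [-9, 38, 50, -12, 38, 25, -3, 6] -> [-9, 38, 50, -12] -> [63, -266, -350, 84] -> [504, -2128, -2800, 672] -> [-2128, -2800, 672] -> [-2128, -2800, 672]
  [48, 46, 43, -15, -31, -42] -> [48, 46, 43, -15] -> [-336, -322, -301, 105] -> [-2688, -2576, -2408, 840] -> [-2576, -2408, 840] -> [-2576, -2408, 840]
  [23, -9, -9, -8, -49] -> [23, -9, -9, -8] -> [-161, 63, 63, 56] -> [-1288, 504, 504, 448] -> [504, 504, 448] -> [504, 448]
  [28, 0, 42, 3, 17, 22, -43, 28] -> [28, 0, 42, 3] -> [-196, 0, -294, -21] -> [-1568, 0, -2352, -168] -> [0, -2352, -168] -> [0, -2352, -168]
  [-8, 42, 38, 22, 12, 45] -> [-8, 42, 38, 22] -> [56, -294, -266, -154] -> [448, -2352, -2128, -1232] -> [-2352, -2128, -1232] -> [-2352, -2128, -1232]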